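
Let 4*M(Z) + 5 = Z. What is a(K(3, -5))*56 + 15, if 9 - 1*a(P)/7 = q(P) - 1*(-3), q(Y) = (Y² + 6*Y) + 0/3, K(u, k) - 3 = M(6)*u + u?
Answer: -62739/2 ≈ -31370.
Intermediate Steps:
M(Z) = -5/4 + Z/4
K(u, k) = 3 + 5*u/4 (K(u, k) = 3 + ((-5/4 + (¼)*6)*u + u) = 3 + ((-5/4 + 3/2)*u + u) = 3 + (u/4 + u) = 3 + 5*u/4)
q(Y) = Y² + 6*Y (q(Y) = (Y² + 6*Y) + 0*(⅓) = (Y² + 6*Y) + 0 = Y² + 6*Y)
a(P) = 42 - 7*P*(6 + P) (a(P) = 63 - 7*(P*(6 + P) - 1*(-3)) = 63 - 7*(P*(6 + P) + 3) = 63 - 7*(3 + P*(6 + P)) = 63 + (-21 - 7*P*(6 + P)) = 42 - 7*P*(6 + P))
a(K(3, -5))*56 + 15 = (42 - 7*(3 + (5/4)*3)*(6 + (3 + (5/4)*3)))*56 + 15 = (42 - 7*(3 + 15/4)*(6 + (3 + 15/4)))*56 + 15 = (42 - 7*27/4*(6 + 27/4))*56 + 15 = (42 - 7*27/4*51/4)*56 + 15 = (42 - 9639/16)*56 + 15 = -8967/16*56 + 15 = -62769/2 + 15 = -62739/2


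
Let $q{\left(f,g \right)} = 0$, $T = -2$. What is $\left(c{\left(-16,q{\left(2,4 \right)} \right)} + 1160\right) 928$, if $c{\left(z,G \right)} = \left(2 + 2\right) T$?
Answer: $1069056$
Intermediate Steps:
$c{\left(z,G \right)} = -8$ ($c{\left(z,G \right)} = \left(2 + 2\right) \left(-2\right) = 4 \left(-2\right) = -8$)
$\left(c{\left(-16,q{\left(2,4 \right)} \right)} + 1160\right) 928 = \left(-8 + 1160\right) 928 = 1152 \cdot 928 = 1069056$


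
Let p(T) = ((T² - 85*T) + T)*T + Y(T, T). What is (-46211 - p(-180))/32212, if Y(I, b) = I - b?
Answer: 8507389/32212 ≈ 264.11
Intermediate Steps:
p(T) = T*(T² - 84*T) (p(T) = ((T² - 85*T) + T)*T + (T - T) = (T² - 84*T)*T + 0 = T*(T² - 84*T) + 0 = T*(T² - 84*T))
(-46211 - p(-180))/32212 = (-46211 - (-180)²*(-84 - 180))/32212 = (-46211 - 32400*(-264))*(1/32212) = (-46211 - 1*(-8553600))*(1/32212) = (-46211 + 8553600)*(1/32212) = 8507389*(1/32212) = 8507389/32212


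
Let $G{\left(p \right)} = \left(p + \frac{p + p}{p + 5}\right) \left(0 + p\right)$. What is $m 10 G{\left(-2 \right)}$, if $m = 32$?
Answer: $\frac{6400}{3} \approx 2133.3$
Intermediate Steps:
$G{\left(p \right)} = p \left(p + \frac{2 p}{5 + p}\right)$ ($G{\left(p \right)} = \left(p + \frac{2 p}{5 + p}\right) p = p \left(p + \frac{2 p}{5 + p}\right)$)
$m 10 G{\left(-2 \right)} = 32 \cdot 10 \frac{\left(-2\right)^{2} \left(7 - 2\right)}{5 - 2} = 320 \cdot 4 \cdot \frac{1}{3} \cdot 5 = 320 \cdot \frac{20}{3} = \frac{6400}{3}$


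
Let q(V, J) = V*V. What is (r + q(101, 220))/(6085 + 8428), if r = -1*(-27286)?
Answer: 37487/14513 ≈ 2.5830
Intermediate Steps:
q(V, J) = V²
r = 27286
(r + q(101, 220))/(6085 + 8428) = (27286 + 101²)/(6085 + 8428) = (27286 + 10201)/14513 = 37487*(1/14513) = 37487/14513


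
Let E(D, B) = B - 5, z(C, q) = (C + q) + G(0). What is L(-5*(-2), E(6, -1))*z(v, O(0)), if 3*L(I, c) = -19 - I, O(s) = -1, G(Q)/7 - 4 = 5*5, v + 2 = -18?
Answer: -5278/3 ≈ -1759.3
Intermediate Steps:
v = -20 (v = -2 - 18 = -20)
G(Q) = 203 (G(Q) = 28 + 7*(5*5) = 28 + 7*25 = 28 + 175 = 203)
z(C, q) = 203 + C + q (z(C, q) = (C + q) + 203 = 203 + C + q)
E(D, B) = -5 + B
L(I, c) = -19/3 - I/3 (L(I, c) = (-19 - I)/3 = -19/3 - I/3)
L(-5*(-2), E(6, -1))*z(v, O(0)) = (-19/3 - (-5)*(-2)/3)*(203 - 20 - 1) = (-19/3 - 1/3*10)*182 = (-19/3 - 10/3)*182 = -29/3*182 = -5278/3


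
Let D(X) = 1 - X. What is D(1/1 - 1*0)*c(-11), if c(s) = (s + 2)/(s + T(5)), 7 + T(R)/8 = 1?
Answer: 0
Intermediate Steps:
T(R) = -48 (T(R) = -56 + 8*1 = -56 + 8 = -48)
c(s) = (2 + s)/(-48 + s) (c(s) = (s + 2)/(s - 48) = (2 + s)/(-48 + s))
D(1/1 - 1*0)*c(-11) = (1 - (1/1 - 1*0))*((2 - 11)/(-48 - 11)) = (1 - (1 + 0))*(-9/(-59)) = (1 - 1*1)*(-1/59*(-9)) = (1 - 1)*(9/59) = 0*(9/59) = 0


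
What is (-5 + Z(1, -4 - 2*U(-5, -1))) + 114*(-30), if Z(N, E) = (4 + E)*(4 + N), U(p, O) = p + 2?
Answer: -3395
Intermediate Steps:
U(p, O) = 2 + p
(-5 + Z(1, -4 - 2*U(-5, -1))) + 114*(-30) = (-5 + (16 + 4*(-4 - 2*(2 - 5)) + 4*1 + (-4 - 2*(2 - 5))*1)) + 114*(-30) = (-5 + (16 + 4*(-4 - 2*(-3)) + 4 + (-4 - 2*(-3))*1)) - 3420 = (-5 + (16 + 4*(-4 + 6) + 4 + (-4 + 6)*1)) - 3420 = (-5 + (16 + 4*2 + 4 + 2*1)) - 3420 = (-5 + (16 + 8 + 4 + 2)) - 3420 = (-5 + 30) - 3420 = 25 - 3420 = -3395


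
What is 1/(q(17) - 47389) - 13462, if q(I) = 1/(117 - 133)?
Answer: -10207224966/758225 ≈ -13462.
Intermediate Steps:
q(I) = -1/16 (q(I) = 1/(-16) = -1/16)
1/(q(17) - 47389) - 13462 = 1/(-1/16 - 47389) - 13462 = 1/(-758225/16) - 13462 = -16/758225 - 13462 = -10207224966/758225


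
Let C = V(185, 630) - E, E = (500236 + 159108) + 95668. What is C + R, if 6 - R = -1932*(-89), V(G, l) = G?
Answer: -926769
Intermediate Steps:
E = 755012 (E = 659344 + 95668 = 755012)
C = -754827 (C = 185 - 1*755012 = 185 - 755012 = -754827)
R = -171942 (R = 6 - (-1932)*(-89) = 6 - 1*171948 = 6 - 171948 = -171942)
C + R = -754827 - 171942 = -926769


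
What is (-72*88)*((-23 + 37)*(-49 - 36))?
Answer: 7539840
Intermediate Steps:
(-72*88)*((-23 + 37)*(-49 - 36)) = -88704*(-85) = -6336*(-1190) = 7539840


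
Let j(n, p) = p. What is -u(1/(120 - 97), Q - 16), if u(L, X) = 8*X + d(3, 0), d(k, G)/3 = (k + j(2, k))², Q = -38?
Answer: 324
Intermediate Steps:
d(k, G) = 12*k² (d(k, G) = 3*(k + k)² = 3*(2*k)² = 3*(4*k²) = 12*k²)
u(L, X) = 108 + 8*X (u(L, X) = 8*X + 12*3² = 8*X + 12*9 = 8*X + 108 = 108 + 8*X)
-u(1/(120 - 97), Q - 16) = -(108 + 8*(-38 - 16)) = -(108 + 8*(-54)) = -(108 - 432) = -1*(-324) = 324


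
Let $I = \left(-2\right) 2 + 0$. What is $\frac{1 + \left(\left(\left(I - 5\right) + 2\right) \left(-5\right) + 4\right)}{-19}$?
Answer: $- \frac{40}{19} \approx -2.1053$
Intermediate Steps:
$I = -4$ ($I = -4 + 0 = -4$)
$\frac{1 + \left(\left(\left(I - 5\right) + 2\right) \left(-5\right) + 4\right)}{-19} = \frac{1 + \left(\left(\left(-4 - 5\right) + 2\right) \left(-5\right) + 4\right)}{-19} = - \frac{1 + \left(\left(-9 + 2\right) \left(-5\right) + 4\right)}{19} = - \frac{1 + \left(\left(-7\right) \left(-5\right) + 4\right)}{19} = - \frac{1 + \left(35 + 4\right)}{19} = - \frac{1 + 39}{19} = \left(- \frac{1}{19}\right) 40 = - \frac{40}{19}$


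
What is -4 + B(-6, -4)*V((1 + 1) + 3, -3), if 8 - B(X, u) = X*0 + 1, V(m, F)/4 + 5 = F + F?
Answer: -312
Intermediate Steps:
V(m, F) = -20 + 8*F (V(m, F) = -20 + 4*(F + F) = -20 + 4*(2*F) = -20 + 8*F)
B(X, u) = 7 (B(X, u) = 8 - (X*0 + 1) = 8 - (0 + 1) = 8 - 1*1 = 8 - 1 = 7)
-4 + B(-6, -4)*V((1 + 1) + 3, -3) = -4 + 7*(-20 + 8*(-3)) = -4 + 7*(-20 - 24) = -4 + 7*(-44) = -4 - 308 = -312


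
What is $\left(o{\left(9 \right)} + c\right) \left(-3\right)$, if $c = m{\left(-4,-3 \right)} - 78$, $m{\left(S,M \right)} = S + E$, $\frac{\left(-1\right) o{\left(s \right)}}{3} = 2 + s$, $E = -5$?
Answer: $360$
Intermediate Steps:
$o{\left(s \right)} = -6 - 3 s$ ($o{\left(s \right)} = - 3 \left(2 + s\right) = -6 - 3 s$)
$m{\left(S,M \right)} = -5 + S$ ($m{\left(S,M \right)} = S - 5 = -5 + S$)
$c = -87$ ($c = \left(-5 - 4\right) - 78 = -9 - 78 = -87$)
$\left(o{\left(9 \right)} + c\right) \left(-3\right) = \left(\left(-6 - 27\right) - 87\right) \left(-3\right) = \left(-33 - 87\right) \left(-3\right) = \left(-120\right) \left(-3\right) = 360$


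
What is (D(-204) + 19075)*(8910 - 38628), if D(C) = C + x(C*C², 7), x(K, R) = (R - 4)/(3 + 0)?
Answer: -560838096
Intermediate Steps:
x(K, R) = -4/3 + R/3 (x(K, R) = (-4 + R)/3 = (-4 + R)*(⅓) = -4/3 + R/3)
D(C) = 1 + C (D(C) = C + (-4/3 + (⅓)*7) = C + (-4/3 + 7/3) = C + 1 = 1 + C)
(D(-204) + 19075)*(8910 - 38628) = ((1 - 204) + 19075)*(8910 - 38628) = (-203 + 19075)*(-29718) = 18872*(-29718) = -560838096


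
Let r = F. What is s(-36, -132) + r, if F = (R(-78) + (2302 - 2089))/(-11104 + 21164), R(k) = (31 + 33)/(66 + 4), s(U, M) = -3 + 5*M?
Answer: -233434813/352100 ≈ -662.98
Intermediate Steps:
R(k) = 32/35 (R(k) = 64/70 = 64*(1/70) = 32/35)
F = 7487/352100 (F = (32/35 + (2302 - 2089))/(-11104 + 21164) = (32/35 + 213)/10060 = (7487/35)*(1/10060) = 7487/352100 ≈ 0.021264)
r = 7487/352100 ≈ 0.021264
s(-36, -132) + r = (-3 + 5*(-132)) + 7487/352100 = (-3 - 660) + 7487/352100 = -663 + 7487/352100 = -233434813/352100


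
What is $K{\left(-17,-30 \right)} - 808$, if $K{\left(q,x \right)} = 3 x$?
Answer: $-898$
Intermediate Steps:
$K{\left(-17,-30 \right)} - 808 = 3 \left(-30\right) - 808 = -90 - 808 = -898$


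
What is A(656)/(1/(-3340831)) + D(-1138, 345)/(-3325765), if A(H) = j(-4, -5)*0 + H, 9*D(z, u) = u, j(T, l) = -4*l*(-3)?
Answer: -4373218283897447/1995459 ≈ -2.1916e+9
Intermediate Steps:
j(T, l) = 12*l
D(z, u) = u/9
A(H) = H (A(H) = (12*(-5))*0 + H = -60*0 + H = 0 + H = H)
A(656)/(1/(-3340831)) + D(-1138, 345)/(-3325765) = 656/(1/(-3340831)) + ((⅑)*345)/(-3325765) = 656/(-1/3340831) + (115/3)*(-1/3325765) = 656*(-3340831) - 23/1995459 = -2191585136 - 23/1995459 = -4373218283897447/1995459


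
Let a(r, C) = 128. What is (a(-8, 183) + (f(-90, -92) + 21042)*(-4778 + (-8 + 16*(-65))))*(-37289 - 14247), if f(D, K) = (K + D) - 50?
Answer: 6248169599552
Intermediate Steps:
f(D, K) = -50 + D + K (f(D, K) = (D + K) - 50 = -50 + D + K)
(a(-8, 183) + (f(-90, -92) + 21042)*(-4778 + (-8 + 16*(-65))))*(-37289 - 14247) = (128 + ((-50 - 90 - 92) + 21042)*(-4778 + (-8 + 16*(-65))))*(-37289 - 14247) = (128 + (-232 + 21042)*(-4778 + (-8 - 1040)))*(-51536) = (128 + 20810*(-4778 - 1048))*(-51536) = (128 + 20810*(-5826))*(-51536) = (128 - 121239060)*(-51536) = -121238932*(-51536) = 6248169599552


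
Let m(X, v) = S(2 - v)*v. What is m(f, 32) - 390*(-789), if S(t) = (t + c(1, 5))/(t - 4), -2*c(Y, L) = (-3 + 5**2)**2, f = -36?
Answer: 307966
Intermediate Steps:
c(Y, L) = -242 (c(Y, L) = -(-3 + 5**2)**2/2 = -(-3 + 25)**2/2 = -1/2*22**2 = -1/2*484 = -242)
S(t) = (-242 + t)/(-4 + t) (S(t) = (t - 242)/(t - 4) = (-242 + t)/(-4 + t))
m(X, v) = v*(-240 - v)/(-2 - v) (m(X, v) = ((-242 + (2 - v))/(-4 + (2 - v)))*v = ((-240 - v)/(-2 - v))*v = v*(-240 - v)/(-2 - v))
m(f, 32) - 390*(-789) = 32*(240 + 32)/(2 + 32) - 390*(-789) = 32*272/34 + 307710 = 32*(1/34)*272 + 307710 = 256 + 307710 = 307966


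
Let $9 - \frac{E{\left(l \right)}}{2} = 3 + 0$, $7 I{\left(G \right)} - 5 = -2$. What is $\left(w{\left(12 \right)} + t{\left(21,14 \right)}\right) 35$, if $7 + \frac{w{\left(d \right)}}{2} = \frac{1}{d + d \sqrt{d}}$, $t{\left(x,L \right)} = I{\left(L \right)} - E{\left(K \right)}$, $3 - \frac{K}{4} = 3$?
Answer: $- \frac{59105}{66} + \frac{35 \sqrt{3}}{33} \approx -893.69$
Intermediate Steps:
$K = 0$ ($K = 12 - 12 = 0$)
$I{\left(G \right)} = \frac{3}{7}$ ($I{\left(G \right)} = \frac{5}{7} + \frac{1}{7} \left(-2\right) = \frac{5}{7} - \frac{2}{7} = \frac{3}{7}$)
$E{\left(l \right)} = 12$ ($E{\left(l \right)} = 18 - 2 \left(3 + 0\right) = 18 - 6 = 12$)
$t{\left(x,L \right)} = - \frac{81}{7}$ ($t{\left(x,L \right)} = \frac{3}{7} - 12 = - \frac{81}{7}$)
$w{\left(d \right)} = -14 + \frac{2}{d + d^{\frac{3}{2}}}$ ($w{\left(d \right)} = -14 + \frac{2}{d + d \sqrt{d}} = -14 + \frac{2}{d + d^{\frac{3}{2}}}$)
$\left(w{\left(12 \right)} + t{\left(21,14 \right)}\right) 35 = \left(\frac{2 \left(1 - 84 - 7 \cdot 12^{\frac{3}{2}}\right)}{12 + 12^{\frac{3}{2}}} - \frac{81}{7}\right) 35 = \left(\frac{2 \left(1 - 84 - 7 \cdot 24 \sqrt{3}\right)}{12 + 24 \sqrt{3}} - \frac{81}{7}\right) 35 = \left(\frac{2 \left(1 - 84 - 168 \sqrt{3}\right)}{12 + 24 \sqrt{3}} - \frac{81}{7}\right) 35 = \left(\frac{2 \left(-83 - 168 \sqrt{3}\right)}{12 + 24 \sqrt{3}} - \frac{81}{7}\right) 35 = \left(- \frac{81}{7} + \frac{2 \left(-83 - 168 \sqrt{3}\right)}{12 + 24 \sqrt{3}}\right) 35 = -405 + \frac{70 \left(-83 - 168 \sqrt{3}\right)}{12 + 24 \sqrt{3}}$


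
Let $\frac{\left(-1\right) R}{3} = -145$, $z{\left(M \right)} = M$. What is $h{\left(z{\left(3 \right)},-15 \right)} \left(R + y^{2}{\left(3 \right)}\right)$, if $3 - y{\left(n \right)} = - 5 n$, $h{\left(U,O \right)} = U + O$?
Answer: $-9108$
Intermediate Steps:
$R = 435$ ($R = \left(-3\right) \left(-145\right) = 435$)
$h{\left(U,O \right)} = O + U$
$y{\left(n \right)} = 3 + 5 n$ ($y{\left(n \right)} = 3 - - 5 n = 3 + 5 n$)
$h{\left(z{\left(3 \right)},-15 \right)} \left(R + y^{2}{\left(3 \right)}\right) = \left(-15 + 3\right) \left(435 + \left(3 + 5 \cdot 3\right)^{2}\right) = - 12 \left(435 + \left(3 + 15\right)^{2}\right) = - 12 \left(435 + 18^{2}\right) = - 12 \left(435 + 324\right) = \left(-12\right) 759 = -9108$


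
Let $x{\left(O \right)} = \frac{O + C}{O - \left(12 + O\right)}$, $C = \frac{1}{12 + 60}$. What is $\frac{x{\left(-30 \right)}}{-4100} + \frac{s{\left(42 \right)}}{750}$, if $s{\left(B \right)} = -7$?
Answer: $- \frac{176107}{17712000} \approx -0.0099428$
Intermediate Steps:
$C = \frac{1}{72} \approx 0.013889$
$x{\left(O \right)} = - \frac{1}{864} - \frac{O}{12}$ ($x{\left(O \right)} = \frac{O + \frac{1}{72}}{O - \left(12 + O\right)} = \frac{\frac{1}{72} + O}{-12} = \left(\frac{1}{72} + O\right) \left(- \frac{1}{12}\right) = - \frac{1}{864} - \frac{O}{12}$)
$\frac{x{\left(-30 \right)}}{-4100} + \frac{s{\left(42 \right)}}{750} = \frac{- \frac{1}{864} - - \frac{5}{2}}{-4100} - \frac{7}{750} = \left(- \frac{1}{864} + \frac{5}{2}\right) \left(- \frac{1}{4100}\right) - \frac{7}{750} = \frac{2159}{864} \left(- \frac{1}{4100}\right) - \frac{7}{750} = - \frac{2159}{3542400} - \frac{7}{750} = - \frac{176107}{17712000}$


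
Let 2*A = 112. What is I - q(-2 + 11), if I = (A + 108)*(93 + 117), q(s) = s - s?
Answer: 34440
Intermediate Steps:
A = 56 (A = (½)*112 = 56)
q(s) = 0
I = 34440 (I = (56 + 108)*(93 + 117) = 164*210 = 34440)
I - q(-2 + 11) = 34440 - 1*0 = 34440 + 0 = 34440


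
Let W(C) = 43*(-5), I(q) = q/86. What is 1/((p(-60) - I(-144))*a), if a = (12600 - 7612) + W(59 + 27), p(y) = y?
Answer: -1/278388 ≈ -3.5921e-6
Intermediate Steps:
I(q) = q/86 (I(q) = q*(1/86) = q/86)
W(C) = -215
a = 4773 (a = (12600 - 7612) - 215 = 4988 - 215 = 4773)
1/((p(-60) - I(-144))*a) = 1/(-60 - (-144)/86*4773) = (1/4773)/(-60 - 1*(-72/43)) = (1/4773)/(-60 + 72/43) = (1/4773)/(-2508/43) = -43/2508*1/4773 = -1/278388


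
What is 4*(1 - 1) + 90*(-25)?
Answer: -2250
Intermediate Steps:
4*(1 - 1) + 90*(-25) = 4*0 - 2250 = 0 - 2250 = -2250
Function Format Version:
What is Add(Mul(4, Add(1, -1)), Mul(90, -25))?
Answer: -2250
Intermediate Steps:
Add(Mul(4, Add(1, -1)), Mul(90, -25)) = Add(Mul(4, 0), -2250) = Add(0, -2250) = -2250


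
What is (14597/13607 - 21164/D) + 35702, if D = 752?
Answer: 8296418821/232556 ≈ 35675.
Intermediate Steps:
(14597/13607 - 21164/D) + 35702 = (14597/13607 - 21164/752) + 35702 = (14597*(1/13607) - 21164*1/752) + 35702 = (1327/1237 - 5291/188) + 35702 = -6295491/232556 + 35702 = 8296418821/232556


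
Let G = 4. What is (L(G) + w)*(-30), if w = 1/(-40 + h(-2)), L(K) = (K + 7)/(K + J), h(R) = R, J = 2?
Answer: -380/7 ≈ -54.286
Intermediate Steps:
L(K) = (7 + K)/(2 + K) (L(K) = (K + 7)/(K + 2) = (7 + K)/(2 + K))
w = -1/42 (w = 1/(-40 - 2) = 1/(-42) = -1/42 ≈ -0.023810)
(L(G) + w)*(-30) = ((7 + 4)/(2 + 4) - 1/42)*(-30) = (11/6 - 1/42)*(-30) = (38/21)*(-30) = -380/7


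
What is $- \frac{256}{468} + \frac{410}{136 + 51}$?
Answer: $\frac{36002}{21879} \approx 1.6455$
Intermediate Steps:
$- \frac{256}{468} + \frac{410}{136 + 51} = \left(-256\right) \frac{1}{468} + \frac{410}{187} = - \frac{64}{117} + 410 \cdot \frac{1}{187} = - \frac{64}{117} + \frac{410}{187} = \frac{36002}{21879}$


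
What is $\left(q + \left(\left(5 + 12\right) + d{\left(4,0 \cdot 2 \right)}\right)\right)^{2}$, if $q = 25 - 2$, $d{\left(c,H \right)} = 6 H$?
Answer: $1600$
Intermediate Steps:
$q = 23$ ($q = 25 - 2 = 23$)
$\left(q + \left(\left(5 + 12\right) + d{\left(4,0 \cdot 2 \right)}\right)\right)^{2} = \left(23 + \left(\left(5 + 12\right) + 6 \cdot 0 \cdot 2\right)\right)^{2} = \left(23 + \left(17 + 6 \cdot 0\right)\right)^{2} = \left(23 + \left(17 + 0\right)\right)^{2} = \left(23 + 17\right)^{2} = 40^{2} = 1600$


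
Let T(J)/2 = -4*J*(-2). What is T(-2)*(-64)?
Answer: 2048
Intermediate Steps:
T(J) = 16*J (T(J) = 2*(-4*J*(-2)) = 2*(8*J) = 16*J)
T(-2)*(-64) = (16*(-2))*(-64) = -32*(-64) = 2048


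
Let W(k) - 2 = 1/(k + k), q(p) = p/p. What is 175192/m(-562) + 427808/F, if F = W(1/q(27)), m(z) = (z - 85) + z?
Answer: 1033563784/6045 ≈ 1.7098e+5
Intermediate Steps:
q(p) = 1
m(z) = -85 + 2*z (m(z) = (-85 + z) + z = -85 + 2*z)
W(k) = 2 + 1/(2*k) (W(k) = 2 + 1/(k + k) = 2 + 1/(2*k))
F = 5/2 (F = 2 + 1/(2*(1/1)) = 2 + (½)/1 = 2 + (½)*1 = 2 + ½ = 5/2 ≈ 2.5000)
175192/m(-562) + 427808/F = 175192/(-85 + 2*(-562)) + 427808/(5/2) = 175192/(-85 - 1124) + 427808*(⅖) = 175192/(-1209) + 855616/5 = 175192*(-1/1209) + 855616/5 = -175192/1209 + 855616/5 = 1033563784/6045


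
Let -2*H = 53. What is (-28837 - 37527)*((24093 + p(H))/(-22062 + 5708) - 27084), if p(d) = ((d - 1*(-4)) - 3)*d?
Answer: 29396365481229/16354 ≈ 1.7975e+9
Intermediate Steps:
H = -53/2 (H = -½*53 = -53/2 ≈ -26.500)
p(d) = d*(1 + d) (p(d) = ((d + 4) - 3)*d = ((4 + d) - 3)*d = (1 + d)*d = d*(1 + d))
(-28837 - 37527)*((24093 + p(H))/(-22062 + 5708) - 27084) = (-28837 - 37527)*((24093 - 53*(1 - 53/2)/2)/(-22062 + 5708) - 27084) = -66364*((24093 - 53/2*(-51/2))/(-16354) - 27084) = -66364*((24093 + 2703/4)*(-1/16354) - 27084) = -66364*((99075/4)*(-1/16354) - 27084) = -66364*(-99075/65416 - 27084) = -66364*(-1771826019/65416) = 29396365481229/16354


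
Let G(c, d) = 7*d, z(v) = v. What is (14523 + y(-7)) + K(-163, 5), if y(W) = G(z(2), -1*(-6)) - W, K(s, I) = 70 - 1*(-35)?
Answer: 14677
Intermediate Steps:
K(s, I) = 105 (K(s, I) = 70 + 35 = 105)
y(W) = 42 - W (y(W) = 7*(-1*(-6)) - W = 7*6 - W = 42 - W)
(14523 + y(-7)) + K(-163, 5) = (14523 + (42 - 1*(-7))) + 105 = (14523 + (42 + 7)) + 105 = (14523 + 49) + 105 = 14572 + 105 = 14677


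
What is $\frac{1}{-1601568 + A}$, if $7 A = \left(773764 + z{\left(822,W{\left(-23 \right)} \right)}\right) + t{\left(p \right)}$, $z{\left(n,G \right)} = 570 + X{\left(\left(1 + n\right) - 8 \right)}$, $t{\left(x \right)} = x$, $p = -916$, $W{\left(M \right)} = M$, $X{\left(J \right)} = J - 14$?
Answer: $- \frac{7}{10436757} \approx -6.7071 \cdot 10^{-7}$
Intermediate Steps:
$X{\left(J \right)} = -14 + J$ ($X{\left(J \right)} = J - 14 = -14 + J$)
$z{\left(n,G \right)} = 549 + n$ ($z{\left(n,G \right)} = 570 + \left(-14 + \left(\left(1 + n\right) - 8\right)\right) = 570 + \left(-14 + \left(-7 + n\right)\right) = 570 + \left(-21 + n\right) = 549 + n$)
$A = \frac{774219}{7}$ ($A = \frac{\left(773764 + \left(549 + 822\right)\right) - 916}{7} = \frac{\left(773764 + 1371\right) - 916}{7} = \frac{775135 - 916}{7} = \frac{1}{7} \cdot 774219 = \frac{774219}{7} \approx 1.106 \cdot 10^{5}$)
$\frac{1}{-1601568 + A} = \frac{1}{-1601568 + \frac{774219}{7}} = \frac{1}{- \frac{10436757}{7}} = - \frac{7}{10436757}$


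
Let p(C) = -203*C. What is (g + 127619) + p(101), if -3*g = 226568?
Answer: 94780/3 ≈ 31593.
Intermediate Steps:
g = -226568/3 (g = -1/3*226568 = -226568/3 ≈ -75523.)
(g + 127619) + p(101) = (-226568/3 + 127619) - 203*101 = 156289/3 - 20503 = 94780/3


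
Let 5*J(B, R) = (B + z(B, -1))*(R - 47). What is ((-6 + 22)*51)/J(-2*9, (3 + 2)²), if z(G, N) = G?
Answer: 170/33 ≈ 5.1515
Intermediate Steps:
J(B, R) = 2*B*(-47 + R)/5 (J(B, R) = ((B + B)*(R - 47))/5 = ((2*B)*(-47 + R))/5 = (2*B*(-47 + R))/5 = 2*B*(-47 + R)/5)
((-6 + 22)*51)/J(-2*9, (3 + 2)²) = ((-6 + 22)*51)/((2*(-2*9)*(-47 + (3 + 2)²)/5)) = (16*51)/(((⅖)*(-18)*(-47 + 5²))) = 816/(((⅖)*(-18)*(-47 + 25))) = 816/(((⅖)*(-18)*(-22))) = 816/(792/5) = 816*(5/792) = 170/33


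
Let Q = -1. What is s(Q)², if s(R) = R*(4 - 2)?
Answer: 4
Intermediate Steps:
s(R) = 2*R (s(R) = R*2 = 2*R)
s(Q)² = (2*(-1))² = (-2)² = 4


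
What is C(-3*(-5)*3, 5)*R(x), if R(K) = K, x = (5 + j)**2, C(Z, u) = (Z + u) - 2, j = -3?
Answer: 192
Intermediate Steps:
C(Z, u) = -2 + Z + u
x = 4 (x = (5 - 3)**2 = 2**2 = 4)
C(-3*(-5)*3, 5)*R(x) = (-2 - 3*(-5)*3 + 5)*4 = (-2 + 15*3 + 5)*4 = (-2 + 45 + 5)*4 = 48*4 = 192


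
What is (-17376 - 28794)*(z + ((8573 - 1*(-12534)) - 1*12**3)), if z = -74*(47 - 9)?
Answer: -764898390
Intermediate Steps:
z = -2812 (z = -74*38 = -2812)
(-17376 - 28794)*(z + ((8573 - 1*(-12534)) - 1*12**3)) = (-17376 - 28794)*(-2812 + ((8573 - 1*(-12534)) - 1*12**3)) = -46170*(-2812 + ((8573 + 12534) - 1*1728)) = -46170*(-2812 + (21107 - 1728)) = -46170*(-2812 + 19379) = -46170*16567 = -764898390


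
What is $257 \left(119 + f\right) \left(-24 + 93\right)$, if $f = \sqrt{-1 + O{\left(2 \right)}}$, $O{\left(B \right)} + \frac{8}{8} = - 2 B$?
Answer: $2110227 + 17733 i \sqrt{6} \approx 2.1102 \cdot 10^{6} + 43437.0 i$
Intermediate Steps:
$O{\left(B \right)} = -1 - 2 B$
$f = i \sqrt{6}$ ($f = \sqrt{-1 - 5} = \sqrt{-6} = i \sqrt{6} \approx 2.4495 i$)
$257 \left(119 + f\right) \left(-24 + 93\right) = 257 \left(119 + i \sqrt{6}\right) \left(-24 + 93\right) = 257 \left(119 + i \sqrt{6}\right) 69 = 257 \left(8211 + 69 i \sqrt{6}\right) = 2110227 + 17733 i \sqrt{6}$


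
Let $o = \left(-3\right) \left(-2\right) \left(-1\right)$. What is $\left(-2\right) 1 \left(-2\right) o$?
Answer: $-24$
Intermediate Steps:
$o = -6$ ($o = 6 \left(-1\right) = -6$)
$\left(-2\right) 1 \left(-2\right) o = \left(-2\right) 1 \left(-2\right) \left(-6\right) = \left(-2\right) \left(-2\right) \left(-6\right) = 4 \left(-6\right) = -24$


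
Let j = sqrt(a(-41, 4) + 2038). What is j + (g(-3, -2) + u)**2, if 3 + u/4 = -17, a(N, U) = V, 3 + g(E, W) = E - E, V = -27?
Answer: 6889 + sqrt(2011) ≈ 6933.8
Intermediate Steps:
g(E, W) = -3 (g(E, W) = -3 + (E - E) = -3 + 0 = -3)
a(N, U) = -27
j = sqrt(2011) (j = sqrt(-27 + 2038) = sqrt(2011) ≈ 44.844)
u = -80 (u = -12 + 4*(-17) = -12 - 68 = -80)
j + (g(-3, -2) + u)**2 = sqrt(2011) + (-3 - 80)**2 = sqrt(2011) + (-83)**2 = sqrt(2011) + 6889 = 6889 + sqrt(2011)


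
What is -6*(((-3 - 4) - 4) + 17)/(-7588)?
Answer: 9/1897 ≈ 0.0047443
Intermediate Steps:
-6*(((-3 - 4) - 4) + 17)/(-7588) = -6*((-7 - 4) + 17)*(-1/7588) = -6*(-11 + 17)*(-1/7588) = -6*6*(-1/7588) = -36*(-1/7588) = 9/1897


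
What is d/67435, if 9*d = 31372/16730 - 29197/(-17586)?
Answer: 520086901/89281378144350 ≈ 5.8253e-6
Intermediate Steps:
d = 520086901/1323962010 (d = (31372/16730 - 29197/(-17586))/9 = (31372*(1/16730) - 29197*(-1/17586))/9 = (15686/8365 + 29197/17586)/9 = (1/9)*(520086901/147106890) = 520086901/1323962010 ≈ 0.39283)
d/67435 = (520086901/1323962010)/67435 = (520086901/1323962010)*(1/67435) = 520086901/89281378144350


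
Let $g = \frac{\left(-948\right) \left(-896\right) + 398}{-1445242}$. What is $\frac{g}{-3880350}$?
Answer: $\frac{424903}{2804022397350} \approx 1.5153 \cdot 10^{-7}$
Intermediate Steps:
$g = - \frac{424903}{722621}$ ($g = \left(849408 + 398\right) \left(- \frac{1}{1445242}\right) = 849806 \left(- \frac{1}{1445242}\right) = - \frac{424903}{722621} \approx -0.588$)
$\frac{g}{-3880350} = - \frac{424903}{722621 \left(-3880350\right)} = \left(- \frac{424903}{722621}\right) \left(- \frac{1}{3880350}\right) = \frac{424903}{2804022397350}$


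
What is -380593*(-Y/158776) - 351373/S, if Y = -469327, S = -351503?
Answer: -62786313753329785/55810240328 ≈ -1.1250e+6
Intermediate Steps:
-380593*(-Y/158776) - 351373/S = -380593/((-158776/(-469327))) - 351373/(-351503) = -380593/((-158776*(-1/469327))) - 351373*(-1/351503) = -380593/158776/469327 + 351373/351503 = -380593*469327/158776 + 351373/351503 = -178622570911/158776 + 351373/351503 = -62786313753329785/55810240328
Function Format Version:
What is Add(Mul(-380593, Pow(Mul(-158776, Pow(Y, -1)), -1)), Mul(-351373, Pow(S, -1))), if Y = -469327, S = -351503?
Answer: Rational(-62786313753329785, 55810240328) ≈ -1.1250e+6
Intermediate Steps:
Add(Mul(-380593, Pow(Mul(-158776, Pow(Y, -1)), -1)), Mul(-351373, Pow(S, -1))) = Add(Mul(-380593, Pow(Mul(-158776, Pow(-469327, -1)), -1)), Mul(-351373, Pow(-351503, -1))) = Add(Mul(-380593, Pow(Mul(-158776, Rational(-1, 469327)), -1)), Mul(-351373, Rational(-1, 351503))) = Add(Mul(-380593, Pow(Rational(158776, 469327), -1)), Rational(351373, 351503)) = Add(Mul(-380593, Rational(469327, 158776)), Rational(351373, 351503)) = Add(Rational(-178622570911, 158776), Rational(351373, 351503)) = Rational(-62786313753329785, 55810240328)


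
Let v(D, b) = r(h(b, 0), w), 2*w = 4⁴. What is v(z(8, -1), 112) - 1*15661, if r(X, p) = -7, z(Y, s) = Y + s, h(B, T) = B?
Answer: -15668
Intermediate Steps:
w = 128 (w = (½)*4⁴ = (½)*256 = 128)
v(D, b) = -7
v(z(8, -1), 112) - 1*15661 = -7 - 1*15661 = -7 - 15661 = -15668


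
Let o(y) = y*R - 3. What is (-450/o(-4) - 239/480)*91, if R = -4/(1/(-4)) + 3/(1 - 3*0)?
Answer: 17937829/37920 ≈ 473.04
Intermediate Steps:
R = 19 (R = -4/(-¼) + 3/(1 + 0) = -4*(-4) + 3/1 = 16 + 3*1 = 16 + 3 = 19)
o(y) = -3 + 19*y (o(y) = y*19 - 3 = 19*y - 3 = -3 + 19*y)
(-450/o(-4) - 239/480)*91 = (-450/(-3 + 19*(-4)) - 239/480)*91 = (-450/(-3 - 76) - 239*1/480)*91 = (-450/(-79) - 239/480)*91 = (-450*(-1/79) - 239/480)*91 = (450/79 - 239/480)*91 = (197119/37920)*91 = 17937829/37920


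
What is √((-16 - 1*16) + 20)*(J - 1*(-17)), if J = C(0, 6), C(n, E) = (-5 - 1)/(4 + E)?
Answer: 164*I*√3/5 ≈ 56.811*I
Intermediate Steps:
C(n, E) = -6/(4 + E)
J = -⅗ (J = -6/(4 + 6) = -6/10 = -6*⅒ = -⅗ ≈ -0.60000)
√((-16 - 1*16) + 20)*(J - 1*(-17)) = √((-16 - 1*16) + 20)*(-⅗ - 1*(-17)) = √((-16 - 16) + 20)*(-⅗ + 17) = √(-32 + 20)*(82/5) = √(-12)*(82/5) = (2*I*√3)*(82/5) = 164*I*√3/5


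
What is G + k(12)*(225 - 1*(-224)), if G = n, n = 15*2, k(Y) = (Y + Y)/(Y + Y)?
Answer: 479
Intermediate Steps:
k(Y) = 1 (k(Y) = (2*Y)/((2*Y)) = (2*Y)*(1/(2*Y)) = 1)
n = 30
G = 30
G + k(12)*(225 - 1*(-224)) = 30 + 1*(225 - 1*(-224)) = 30 + 1*(225 + 224) = 30 + 1*449 = 30 + 449 = 479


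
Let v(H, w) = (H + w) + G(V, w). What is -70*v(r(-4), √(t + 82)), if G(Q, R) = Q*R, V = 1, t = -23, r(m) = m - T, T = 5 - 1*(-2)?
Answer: 770 - 140*√59 ≈ -305.36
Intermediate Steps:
T = 7 (T = 5 + 2 = 7)
r(m) = -7 + m (r(m) = m - 1*7 = m - 7 = -7 + m)
v(H, w) = H + 2*w (v(H, w) = (H + w) + 1*w = (H + w) + w = H + 2*w)
-70*v(r(-4), √(t + 82)) = -70*((-7 - 4) + 2*√(-23 + 82)) = -70*(-11 + 2*√59) = 770 - 140*√59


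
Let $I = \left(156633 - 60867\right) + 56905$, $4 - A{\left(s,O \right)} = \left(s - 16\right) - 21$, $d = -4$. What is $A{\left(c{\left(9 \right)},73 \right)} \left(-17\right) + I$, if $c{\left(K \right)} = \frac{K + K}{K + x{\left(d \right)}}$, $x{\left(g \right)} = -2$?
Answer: $\frac{1064124}{7} \approx 1.5202 \cdot 10^{5}$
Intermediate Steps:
$c{\left(K \right)} = \frac{2 K}{-2 + K}$ ($c{\left(K \right)} = \frac{K + K}{K - 2} = \frac{2 K}{-2 + K}$)
$A{\left(s,O \right)} = 41 - s$ ($A{\left(s,O \right)} = 4 - \left(\left(s - 16\right) - 21\right) = 4 - \left(\left(-16 + s\right) - 21\right) = 4 - \left(-37 + s\right) = 41 - s$)
$I = 152671$ ($I = 95766 + 56905 = 152671$)
$A{\left(c{\left(9 \right)},73 \right)} \left(-17\right) + I = \left(41 - 2 \cdot 9 \frac{1}{-2 + 9}\right) \left(-17\right) + 152671 = \left(41 - 2 \cdot 9 \cdot \frac{1}{7}\right) \left(-17\right) + 152671 = \left(41 - \frac{18}{7}\right) \left(-17\right) + 152671 = \frac{269}{7} \left(-17\right) + 152671 = - \frac{4573}{7} + 152671 = \frac{1064124}{7}$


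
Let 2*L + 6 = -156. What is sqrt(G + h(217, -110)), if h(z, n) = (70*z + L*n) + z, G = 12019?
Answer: 4*sqrt(2271) ≈ 190.62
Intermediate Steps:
L = -81 (L = -3 + (1/2)*(-156) = -3 - 78 = -81)
h(z, n) = -81*n + 71*z (h(z, n) = (70*z - 81*n) + z = (-81*n + 70*z) + z = -81*n + 71*z)
sqrt(G + h(217, -110)) = sqrt(12019 + (-81*(-110) + 71*217)) = sqrt(12019 + (8910 + 15407)) = sqrt(12019 + 24317) = sqrt(36336) = 4*sqrt(2271)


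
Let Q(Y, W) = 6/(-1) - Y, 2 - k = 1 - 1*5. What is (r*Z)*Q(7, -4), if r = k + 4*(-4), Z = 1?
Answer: 130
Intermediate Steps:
k = 6 (k = 2 - (1 - 1*5) = 2 - (1 - 5) = 2 - 1*(-4) = 2 + 4 = 6)
Q(Y, W) = -6 - Y (Q(Y, W) = 6*(-1) - Y = -6 - Y)
r = -10 (r = 6 + 4*(-4) = 6 - 16 = -10)
(r*Z)*Q(7, -4) = (-10*1)*(-6 - 1*7) = -10*(-6 - 7) = -10*(-13) = 130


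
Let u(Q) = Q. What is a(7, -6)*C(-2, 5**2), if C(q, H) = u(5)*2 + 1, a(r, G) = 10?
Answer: 110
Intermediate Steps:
C(q, H) = 11 (C(q, H) = 5*2 + 1 = 10 + 1 = 11)
a(7, -6)*C(-2, 5**2) = 10*11 = 110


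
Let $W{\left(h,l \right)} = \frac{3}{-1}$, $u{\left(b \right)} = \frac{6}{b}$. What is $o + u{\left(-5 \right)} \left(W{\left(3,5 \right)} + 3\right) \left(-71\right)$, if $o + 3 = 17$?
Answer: $14$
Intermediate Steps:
$W{\left(h,l \right)} = -3$ ($W{\left(h,l \right)} = 3 \left(-1\right) = -3$)
$o = 14$ ($o = -3 + 17 = 14$)
$o + u{\left(-5 \right)} \left(W{\left(3,5 \right)} + 3\right) \left(-71\right) = 14 + \frac{6}{-5} \left(-3 + 3\right) \left(-71\right) = 14 + 6 \left(- \frac{1}{5}\right) 0 \left(-71\right) = 14 + \left(- \frac{6}{5}\right) 0 \left(-71\right) = 14 + 0 \left(-71\right) = 14 + 0 = 14$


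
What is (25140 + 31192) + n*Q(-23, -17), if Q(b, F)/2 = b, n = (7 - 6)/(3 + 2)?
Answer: 281614/5 ≈ 56323.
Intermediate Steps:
n = ⅕ (n = 1/5 = 1*(⅕) = ⅕ ≈ 0.20000)
Q(b, F) = 2*b
(25140 + 31192) + n*Q(-23, -17) = (25140 + 31192) + (2*(-23))/5 = 56332 + (⅕)*(-46) = 56332 - 46/5 = 281614/5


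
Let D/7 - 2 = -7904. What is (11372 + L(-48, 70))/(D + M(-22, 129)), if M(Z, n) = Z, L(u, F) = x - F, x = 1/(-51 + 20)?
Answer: -350361/1715416 ≈ -0.20424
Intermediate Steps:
D = -55314 (D = 14 + 7*(-7904) = 14 - 55328 = -55314)
x = -1/31 (x = 1/(-31) = -1/31 ≈ -0.032258)
L(u, F) = -1/31 - F
(11372 + L(-48, 70))/(D + M(-22, 129)) = (11372 + (-1/31 - 1*70))/(-55314 - 22) = (11372 + (-1/31 - 70))/(-55336) = (11372 - 2171/31)*(-1/55336) = (350361/31)*(-1/55336) = -350361/1715416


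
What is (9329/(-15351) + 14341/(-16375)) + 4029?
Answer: 1012407395059/251372625 ≈ 4027.5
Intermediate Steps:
(9329/(-15351) + 14341/(-16375)) + 4029 = (9329*(-1/15351) + 14341*(-1/16375)) + 4029 = (-9329/15351 - 14341/16375) + 4029 = -372911066/251372625 + 4029 = 1012407395059/251372625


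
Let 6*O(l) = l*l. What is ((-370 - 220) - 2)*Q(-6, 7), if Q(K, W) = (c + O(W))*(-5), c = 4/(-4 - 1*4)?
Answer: 68080/3 ≈ 22693.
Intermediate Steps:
O(l) = l²/6 (O(l) = (l*l)/6 = l²/6)
c = -½ (c = 4/(-4 - 4) = 4/(-8) = 4*(-⅛) = -½ ≈ -0.50000)
Q(K, W) = 5/2 - 5*W²/6 (Q(K, W) = (-½ + W²/6)*(-5) = 5/2 - 5*W²/6)
((-370 - 220) - 2)*Q(-6, 7) = ((-370 - 220) - 2)*(5/2 - ⅚*7²) = (-590 - 2)*(5/2 - ⅚*49) = -592*(5/2 - 245/6) = -592*(-115/3) = 68080/3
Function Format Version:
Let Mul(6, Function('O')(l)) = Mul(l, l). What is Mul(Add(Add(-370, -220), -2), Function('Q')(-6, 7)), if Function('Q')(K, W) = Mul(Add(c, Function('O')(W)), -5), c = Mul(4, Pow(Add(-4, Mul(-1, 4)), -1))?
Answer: Rational(68080, 3) ≈ 22693.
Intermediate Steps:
Function('O')(l) = Mul(Rational(1, 6), Pow(l, 2)) (Function('O')(l) = Mul(Rational(1, 6), Mul(l, l)) = Mul(Rational(1, 6), Pow(l, 2)))
c = Rational(-1, 2) (c = Mul(4, Pow(Add(-4, -4), -1)) = Mul(4, Pow(-8, -1)) = Mul(4, Rational(-1, 8)) = Rational(-1, 2) ≈ -0.50000)
Function('Q')(K, W) = Add(Rational(5, 2), Mul(Rational(-5, 6), Pow(W, 2))) (Function('Q')(K, W) = Mul(Add(Rational(-1, 2), Mul(Rational(1, 6), Pow(W, 2))), -5) = Add(Rational(5, 2), Mul(Rational(-5, 6), Pow(W, 2))))
Mul(Add(Add(-370, -220), -2), Function('Q')(-6, 7)) = Mul(Add(Add(-370, -220), -2), Add(Rational(5, 2), Mul(Rational(-5, 6), Pow(7, 2)))) = Mul(Add(-590, -2), Add(Rational(5, 2), Mul(Rational(-5, 6), 49))) = Mul(-592, Add(Rational(5, 2), Rational(-245, 6))) = Mul(-592, Rational(-115, 3)) = Rational(68080, 3)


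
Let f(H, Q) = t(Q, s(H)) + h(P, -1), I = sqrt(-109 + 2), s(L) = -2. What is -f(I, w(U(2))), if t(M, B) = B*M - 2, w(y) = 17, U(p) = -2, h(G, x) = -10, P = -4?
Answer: 46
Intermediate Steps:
I = I*sqrt(107) (I = sqrt(-107) = I*sqrt(107) ≈ 10.344*I)
t(M, B) = -2 + B*M
f(H, Q) = -12 - 2*Q (f(H, Q) = (-2 - 2*Q) - 10 = -12 - 2*Q)
-f(I, w(U(2))) = -(-12 - 2*17) = -(-12 - 34) = -1*(-46) = 46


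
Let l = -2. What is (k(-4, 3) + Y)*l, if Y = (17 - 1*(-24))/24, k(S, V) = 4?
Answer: -137/12 ≈ -11.417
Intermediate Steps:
Y = 41/24 (Y = (17 + 24)*(1/24) = 41*(1/24) = 41/24 ≈ 1.7083)
(k(-4, 3) + Y)*l = (4 + 41/24)*(-2) = (137/24)*(-2) = -137/12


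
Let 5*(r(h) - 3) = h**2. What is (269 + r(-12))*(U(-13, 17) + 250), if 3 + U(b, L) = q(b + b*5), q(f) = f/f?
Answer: 372992/5 ≈ 74598.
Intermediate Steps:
r(h) = 3 + h**2/5
q(f) = 1
U(b, L) = -2 (U(b, L) = -3 + 1 = -2)
(269 + r(-12))*(U(-13, 17) + 250) = (269 + (3 + (1/5)*(-12)**2))*(-2 + 250) = (269 + (3 + (1/5)*144))*248 = (269 + (3 + 144/5))*248 = (269 + 159/5)*248 = (1504/5)*248 = 372992/5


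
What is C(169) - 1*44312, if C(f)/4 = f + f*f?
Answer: 70608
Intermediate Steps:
C(f) = 4*f + 4*f**2 (C(f) = 4*(f + f*f) = 4*(f + f**2) = 4*f + 4*f**2)
C(169) - 1*44312 = 4*169*(1 + 169) - 1*44312 = 4*169*170 - 44312 = 114920 - 44312 = 70608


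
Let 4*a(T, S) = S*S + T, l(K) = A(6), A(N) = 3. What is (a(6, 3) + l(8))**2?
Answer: 729/16 ≈ 45.563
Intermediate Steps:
l(K) = 3
a(T, S) = T/4 + S**2/4 (a(T, S) = (S*S + T)/4 = (S**2 + T)/4 = (T + S**2)/4 = T/4 + S**2/4)
(a(6, 3) + l(8))**2 = (((1/4)*6 + (1/4)*3**2) + 3)**2 = ((3/2 + (1/4)*9) + 3)**2 = ((3/2 + 9/4) + 3)**2 = (15/4 + 3)**2 = (27/4)**2 = 729/16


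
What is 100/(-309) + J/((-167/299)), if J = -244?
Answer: 22526704/51603 ≈ 436.54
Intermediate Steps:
100/(-309) + J/((-167/299)) = 100/(-309) - 244/((-167/299)) = 100*(-1/309) - 244/((-167*1/299)) = -100/309 - 244/(-167/299) = -100/309 - 244*(-299/167) = -100/309 + 72956/167 = 22526704/51603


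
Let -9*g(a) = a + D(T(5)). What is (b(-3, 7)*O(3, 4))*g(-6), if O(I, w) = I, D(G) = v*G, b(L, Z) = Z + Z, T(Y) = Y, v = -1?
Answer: 154/3 ≈ 51.333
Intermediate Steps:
b(L, Z) = 2*Z
D(G) = -G
g(a) = 5/9 - a/9 (g(a) = -(a - 1*5)/9 = -(a - 5)/9 = -(-5 + a)/9 = 5/9 - a/9)
(b(-3, 7)*O(3, 4))*g(-6) = ((2*7)*3)*(5/9 - ⅑*(-6)) = (14*3)*(5/9 + ⅔) = 42*(11/9) = 154/3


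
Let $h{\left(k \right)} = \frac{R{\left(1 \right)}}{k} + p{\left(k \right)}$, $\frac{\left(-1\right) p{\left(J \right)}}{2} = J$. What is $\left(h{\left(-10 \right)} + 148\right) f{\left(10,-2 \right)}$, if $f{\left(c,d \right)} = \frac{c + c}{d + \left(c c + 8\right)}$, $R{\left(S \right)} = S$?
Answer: $\frac{1679}{53} \approx 31.679$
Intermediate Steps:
$p{\left(J \right)} = - 2 J$
$f{\left(c,d \right)} = \frac{2 c}{8 + d + c^{2}}$ ($f{\left(c,d \right)} = \frac{2 c}{d + \left(c^{2} + 8\right)} = \frac{2 c}{d + \left(8 + c^{2}\right)} = \frac{2 c}{8 + d + c^{2}}$)
$h{\left(k \right)} = \frac{1}{k} - 2 k$ ($h{\left(k \right)} = 1 \frac{1}{k} - 2 k = \frac{1}{k} - 2 k$)
$\left(h{\left(-10 \right)} + 148\right) f{\left(10,-2 \right)} = \left(\left(\frac{1}{-10} - -20\right) + 148\right) 2 \cdot 10 \frac{1}{8 - 2 + 10^{2}} = \left(\left(- \frac{1}{10} + 20\right) + 148\right) 2 \cdot 10 \frac{1}{8 - 2 + 100} = \left(\frac{199}{10} + 148\right) 2 \cdot 10 \cdot \frac{1}{106} = \frac{1679 \cdot 2 \cdot 10 \cdot \frac{1}{106}}{10} = \frac{1679}{10} \cdot \frac{10}{53} = \frac{1679}{53}$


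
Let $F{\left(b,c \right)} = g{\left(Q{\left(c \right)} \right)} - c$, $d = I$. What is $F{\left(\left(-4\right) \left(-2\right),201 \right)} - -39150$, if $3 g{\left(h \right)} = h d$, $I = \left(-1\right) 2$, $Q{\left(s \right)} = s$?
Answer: $38815$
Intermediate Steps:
$I = -2$
$d = -2$
$g{\left(h \right)} = - \frac{2 h}{3}$ ($g{\left(h \right)} = \frac{h \left(-2\right)}{3} = \frac{\left(-2\right) h}{3} = - \frac{2 h}{3}$)
$F{\left(b,c \right)} = - \frac{5 c}{3}$ ($F{\left(b,c \right)} = - \frac{2 c}{3} - c = - \frac{5 c}{3}$)
$F{\left(\left(-4\right) \left(-2\right),201 \right)} - -39150 = \left(- \frac{5}{3}\right) 201 - -39150 = -335 + 39150 = 38815$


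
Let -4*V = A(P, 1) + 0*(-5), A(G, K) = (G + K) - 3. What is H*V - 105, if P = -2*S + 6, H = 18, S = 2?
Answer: -105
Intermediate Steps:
P = 2 (P = -2*2 + 6 = -4 + 6 = 2)
A(G, K) = -3 + G + K
V = 0 (V = -((-3 + 2 + 1) + 0*(-5))/4 = -(0 + 0)/4 = -¼*0 = 0)
H*V - 105 = 18*0 - 105 = 0 - 105 = -105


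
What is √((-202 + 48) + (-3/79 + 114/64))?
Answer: I*√60814990/632 ≈ 12.339*I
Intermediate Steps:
√((-202 + 48) + (-3/79 + 114/64)) = √(-154 + (-3*1/79 + 114*(1/64))) = √(-154 + (-3/79 + 57/32)) = √(-154 + 4407/2528) = √(-384905/2528) = I*√60814990/632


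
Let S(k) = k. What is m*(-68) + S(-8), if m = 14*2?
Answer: -1912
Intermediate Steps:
m = 28
m*(-68) + S(-8) = 28*(-68) - 8 = -1904 - 8 = -1912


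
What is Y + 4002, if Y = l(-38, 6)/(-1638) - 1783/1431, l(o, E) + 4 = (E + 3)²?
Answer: 148850305/37206 ≈ 4000.7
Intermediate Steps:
l(o, E) = -4 + (3 + E)² (l(o, E) = -4 + (E + 3)² = -4 + (3 + E)²)
Y = -48107/37206 (Y = (-4 + (3 + 6)²)/(-1638) - 1783/1431 = (-4 + 9²)*(-1/1638) - 1783*1/1431 = (-4 + 81)*(-1/1638) - 1783/1431 = 77*(-1/1638) - 1783/1431 = -11/234 - 1783/1431 = -48107/37206 ≈ -1.2930)
Y + 4002 = -48107/37206 + 4002 = 148850305/37206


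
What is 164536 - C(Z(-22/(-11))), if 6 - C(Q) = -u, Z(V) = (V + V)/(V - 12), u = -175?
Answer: 164705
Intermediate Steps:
Z(V) = 2*V/(-12 + V) (Z(V) = (2*V)/(-12 + V) = 2*V/(-12 + V))
C(Q) = -169 (C(Q) = 6 - (-1)*(-175) = 6 - 1*175 = 6 - 175 = -169)
164536 - C(Z(-22/(-11))) = 164536 - 1*(-169) = 164536 + 169 = 164705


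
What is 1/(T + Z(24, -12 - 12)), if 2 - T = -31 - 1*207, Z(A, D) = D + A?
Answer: 1/240 ≈ 0.0041667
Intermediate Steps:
Z(A, D) = A + D
T = 240 (T = 2 - (-31 - 1*207) = 2 - (-31 - 207) = 2 - 1*(-238) = 2 + 238 = 240)
1/(T + Z(24, -12 - 12)) = 1/(240 + (24 + (-12 - 12))) = 1/(240 + (24 - 24)) = 1/(240 + 0) = 1/240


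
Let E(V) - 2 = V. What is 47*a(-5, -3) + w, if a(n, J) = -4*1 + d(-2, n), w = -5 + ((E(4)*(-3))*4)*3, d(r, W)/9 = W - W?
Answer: -409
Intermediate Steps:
E(V) = 2 + V
d(r, W) = 0 (d(r, W) = 9*(W - W) = 9*0 = 0)
w = -221 (w = -5 + (((2 + 4)*(-3))*4)*3 = -5 + ((6*(-3))*4)*3 = -5 - 18*4*3 = -5 - 72*3 = -5 - 216 = -221)
a(n, J) = -4 (a(n, J) = -4*1 + 0 = -4 + 0 = -4)
47*a(-5, -3) + w = 47*(-4) - 221 = -188 - 221 = -409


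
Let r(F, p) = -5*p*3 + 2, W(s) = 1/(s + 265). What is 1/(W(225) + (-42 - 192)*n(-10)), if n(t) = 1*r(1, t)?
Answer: -490/17428319 ≈ -2.8115e-5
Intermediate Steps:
W(s) = 1/(265 + s)
r(F, p) = 2 - 15*p (r(F, p) = -15*p + 2 = 2 - 15*p)
n(t) = 2 - 15*t (n(t) = 1*(2 - 15*t) = 2 - 15*t)
1/(W(225) + (-42 - 192)*n(-10)) = 1/(1/(265 + 225) + (-42 - 192)*(2 - 15*(-10))) = 1/(1/490 - 234*(2 + 150)) = 1/(1/490 - 234*152) = 1/(1/490 - 35568) = 1/(-17428319/490) = -490/17428319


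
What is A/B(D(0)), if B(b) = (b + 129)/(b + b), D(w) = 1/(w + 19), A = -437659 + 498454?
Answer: 60795/1226 ≈ 49.588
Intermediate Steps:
A = 60795
D(w) = 1/(19 + w)
B(b) = (129 + b)/(2*b) (B(b) = (129 + b)/((2*b)) = (129 + b)*(1/(2*b)) = (129 + b)/(2*b))
A/B(D(0)) = 60795/(((129 + 1/(19 + 0))/(2*(1/(19 + 0))))) = 60795/(((129 + 1/19)/(2*(1/19)))) = 60795/(((½)*19*(2452/19))) = 60795/1226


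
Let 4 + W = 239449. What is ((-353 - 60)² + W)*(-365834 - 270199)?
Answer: -260782434462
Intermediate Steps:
W = 239445 (W = -4 + 239449 = 239445)
((-353 - 60)² + W)*(-365834 - 270199) = ((-353 - 60)² + 239445)*(-365834 - 270199) = ((-413)² + 239445)*(-636033) = (170569 + 239445)*(-636033) = 410014*(-636033) = -260782434462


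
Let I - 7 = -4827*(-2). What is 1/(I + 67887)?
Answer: 1/77548 ≈ 1.2895e-5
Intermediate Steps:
I = 9661 (I = 7 - 4827*(-2) = 7 + 9654 = 9661)
1/(I + 67887) = 1/(9661 + 67887) = 1/77548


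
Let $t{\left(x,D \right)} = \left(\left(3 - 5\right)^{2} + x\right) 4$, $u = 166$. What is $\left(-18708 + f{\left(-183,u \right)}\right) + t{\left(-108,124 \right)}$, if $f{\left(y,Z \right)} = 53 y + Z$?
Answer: $-28657$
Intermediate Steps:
$f{\left(y,Z \right)} = Z + 53 y$
$t{\left(x,D \right)} = 16 + 4 x$ ($t{\left(x,D \right)} = \left(\left(-2\right)^{2} + x\right) 4 = \left(4 + x\right) 4 = 16 + 4 x$)
$\left(-18708 + f{\left(-183,u \right)}\right) + t{\left(-108,124 \right)} = \left(-18708 + \left(166 + 53 \left(-183\right)\right)\right) + \left(16 + 4 \left(-108\right)\right) = \left(-18708 + \left(166 - 9699\right)\right) + \left(16 - 432\right) = \left(-18708 - 9533\right) - 416 = -28241 - 416 = -28657$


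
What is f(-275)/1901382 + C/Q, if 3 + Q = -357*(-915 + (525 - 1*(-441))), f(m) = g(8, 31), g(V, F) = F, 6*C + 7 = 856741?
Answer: -22624655824/2885347185 ≈ -7.8412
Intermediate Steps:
C = 142789 (C = -7/6 + (⅙)*856741 = -7/6 + 856741/6 = 142789)
f(m) = 31
Q = -18210 (Q = -3 - 357*(-915 + (525 - 1*(-441))) = -3 - 357*(-915 + (525 + 441)) = -3 - 357*(-915 + 966) = -3 - 357*51 = -3 - 18207 = -18210)
f(-275)/1901382 + C/Q = 31/1901382 + 142789/(-18210) = 31*(1/1901382) + 142789*(-1/18210) = 31/1901382 - 142789/18210 = -22624655824/2885347185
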